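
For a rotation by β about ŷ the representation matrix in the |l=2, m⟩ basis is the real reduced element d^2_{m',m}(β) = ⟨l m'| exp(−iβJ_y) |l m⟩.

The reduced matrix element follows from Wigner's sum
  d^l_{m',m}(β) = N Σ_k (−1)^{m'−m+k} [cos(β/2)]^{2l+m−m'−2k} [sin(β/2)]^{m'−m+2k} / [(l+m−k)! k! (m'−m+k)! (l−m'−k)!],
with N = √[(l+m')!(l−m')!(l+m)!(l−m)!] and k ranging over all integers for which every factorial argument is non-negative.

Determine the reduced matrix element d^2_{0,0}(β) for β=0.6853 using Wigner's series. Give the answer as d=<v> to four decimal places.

d=0.3991

d^2_{0,0}(β=0.6853) via Wigner's sum:
c=cos(0.6853/2)=0.941868, s=sin(0.6853/2)=0.335984; N=√[2·2·2·2]=4.000000
k∈{0,1,2} keeps every argument non-negative
  k=0: (−1)^0·4.0000/(4)·0.9419^4·0.3360^0 = +0.786972
  k=1: (−1)^1·4.0000/(1)·0.9419^2·0.3360^2 = -0.400569
  k=2: (−1)^2·4.0000/(4)·0.9419^0·0.3360^4 = +0.012743
d^2_{0,0}(0.6853) = +0.786972 -0.400569 +0.012743 = +0.399146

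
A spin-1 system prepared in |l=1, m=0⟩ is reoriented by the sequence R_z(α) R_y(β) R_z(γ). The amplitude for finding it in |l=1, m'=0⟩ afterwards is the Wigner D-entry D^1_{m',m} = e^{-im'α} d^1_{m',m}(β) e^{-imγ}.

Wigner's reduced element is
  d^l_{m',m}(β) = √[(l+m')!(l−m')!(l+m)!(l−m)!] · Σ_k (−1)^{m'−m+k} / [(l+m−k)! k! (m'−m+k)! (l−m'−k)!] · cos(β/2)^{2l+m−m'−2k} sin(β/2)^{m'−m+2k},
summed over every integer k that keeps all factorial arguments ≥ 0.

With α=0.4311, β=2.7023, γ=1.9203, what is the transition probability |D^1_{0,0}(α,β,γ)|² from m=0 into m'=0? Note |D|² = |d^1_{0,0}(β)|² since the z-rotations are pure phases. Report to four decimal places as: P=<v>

P=0.8191

First d^1_{0,0}(β=2.7023), then the phase factors e^{-i(0)α} and e^{-i(0)γ}:
Half-angle: c=0.217884, s=0.975975. N=√(1·1·1·1)=1.000000
k∈{0,1} keeps every argument non-negative
  k=0: (−1)^0·1.0000/(1)·0.2179^2·0.9760^0 = +0.047474
  k=1: (−1)^1·1.0000/(1)·0.2179^0·0.9760^2 = -0.952526
d^1_{0,0}(2.7023) = +0.047474 -0.952526 = -0.905053
|D^1_{0,0}|² = |d^1_{0,0}(β)|² = (-0.905053)² = 0.819120 (the z-rotation phases have unit modulus)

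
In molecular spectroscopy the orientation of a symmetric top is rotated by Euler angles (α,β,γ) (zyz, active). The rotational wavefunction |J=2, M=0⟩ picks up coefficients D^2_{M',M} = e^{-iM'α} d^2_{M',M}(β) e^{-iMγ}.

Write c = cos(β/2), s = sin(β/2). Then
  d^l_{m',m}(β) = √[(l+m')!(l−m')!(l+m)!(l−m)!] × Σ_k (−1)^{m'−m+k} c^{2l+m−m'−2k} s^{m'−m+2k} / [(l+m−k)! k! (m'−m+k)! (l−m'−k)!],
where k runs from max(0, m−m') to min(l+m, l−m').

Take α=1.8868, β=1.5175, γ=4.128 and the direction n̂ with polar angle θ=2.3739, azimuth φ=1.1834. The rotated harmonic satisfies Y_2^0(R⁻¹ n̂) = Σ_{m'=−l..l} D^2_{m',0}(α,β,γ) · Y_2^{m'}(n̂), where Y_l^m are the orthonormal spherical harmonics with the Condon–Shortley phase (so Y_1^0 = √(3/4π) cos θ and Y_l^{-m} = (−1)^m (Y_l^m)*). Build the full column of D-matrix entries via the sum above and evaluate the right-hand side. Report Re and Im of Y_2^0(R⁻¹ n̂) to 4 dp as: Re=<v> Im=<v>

Re=-0.0877 Im=0.0000

Need the full column D^2_{m',0} for m'=−2..2 at α=1.8868, β=1.5175, γ=4.128.
cos(β/2)=0.725697, sin(β/2)=0.688015
d^2_{-2,0}: single k=2 term ⇒ +0.610635;  D = -0.492686-0.360742i
d^2_{-1,0}: k∈[1..2] ⇒ +0.644078 -0.578927 = +0.065151;  D = -0.020247+0.061925i
d^2_{0,0}: k∈[0..2] ⇒ +0.277345 -0.997162 +0.224074 = -0.495743;  D = -0.495743+0.000000i
d^2_{1,0}: k∈[0..1] ⇒ -0.644078 +0.578927 = -0.065151;  D = +0.020247+0.061925i
d^2_{2,0}: single k=0 term ⇒ +0.610635;  D = -0.492686+0.360742i
Y_2^{m'}(θ=2.3739,φ=1.1834) and Σ D·Y over m':
  (-0.4927-0.3607i)·(-0.1331-0.1303i)  (-0.0202+0.0619i)·(-0.1458+0.3574i)  (-0.4957+0.0000i)·(+0.1744+0.0000i)  (+0.0202+0.0619i)·(+0.1458+0.3574i)  (-0.4927+0.3607i)·(-0.1331+0.1303i)
Y_2^0(R⁻¹ n̂) = -0.087696+0.000000i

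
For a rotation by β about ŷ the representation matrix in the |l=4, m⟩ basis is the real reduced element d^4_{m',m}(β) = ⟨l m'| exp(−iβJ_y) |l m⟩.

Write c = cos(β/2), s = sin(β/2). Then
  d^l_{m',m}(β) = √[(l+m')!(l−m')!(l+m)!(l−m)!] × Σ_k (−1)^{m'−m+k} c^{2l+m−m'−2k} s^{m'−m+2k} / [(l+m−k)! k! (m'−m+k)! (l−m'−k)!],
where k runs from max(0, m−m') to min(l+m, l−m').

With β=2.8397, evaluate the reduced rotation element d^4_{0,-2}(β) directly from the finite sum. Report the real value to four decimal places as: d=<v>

d=0.1880

d^4_{0,-2}(β=2.8397) via Wigner's sum:
c=cos(2.8397/2)=0.150374, s=sin(2.8397/2)=0.988629; N=√[24·24·2·720]=910.735966
k∈{0,1,2} keeps every argument non-negative
  k=0: (−1)^2·910.7360/(96)·0.1504^6·0.9886^2 = +0.000107
  k=1: (−1)^3·910.7360/(36)·0.1504^4·0.9886^4 = -0.012357
  k=2: (−1)^4·910.7360/(96)·0.1504^2·0.9886^6 = +0.200293
d^4_{0,-2}(2.8397) = +0.000107 -0.012357 +0.200293 = +0.188043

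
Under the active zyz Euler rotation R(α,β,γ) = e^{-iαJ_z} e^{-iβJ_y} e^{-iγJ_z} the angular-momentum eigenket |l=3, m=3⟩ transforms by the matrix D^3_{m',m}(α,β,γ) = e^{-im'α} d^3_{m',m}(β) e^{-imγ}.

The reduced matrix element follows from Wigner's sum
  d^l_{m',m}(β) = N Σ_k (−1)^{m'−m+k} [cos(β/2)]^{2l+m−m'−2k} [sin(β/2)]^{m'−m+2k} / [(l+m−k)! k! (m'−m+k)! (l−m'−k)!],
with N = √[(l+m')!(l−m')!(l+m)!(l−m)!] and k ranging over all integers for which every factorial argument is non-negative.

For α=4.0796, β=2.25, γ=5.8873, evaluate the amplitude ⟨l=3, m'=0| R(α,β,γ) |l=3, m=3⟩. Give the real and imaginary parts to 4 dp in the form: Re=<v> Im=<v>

First d^3_{0,3}(β=2.25), then the phase factors e^{-i(0)α} and e^{-i(3)γ}:
c=cos(2.25/2)=0.431177, s=sin(2.25/2)=0.902268; N=√[6·6·720·1]=160.996894
The bounds max(0,m−m')=3 and min(l+m,l−m')=3 give 1 term
  k=3: (−1)^0·160.9969/(36)·0.4312^3·0.9023^3 = +0.263322
d^3_{0,3}(2.25) = +0.263322
Phases: e^{-i·(0)·4.0796}=+1.000000+0.000000i, e^{-i·(3)·5.8873}=+0.373835+0.927495i ⇒ D=+0.098439+0.244229i

Re=0.0984 Im=0.2442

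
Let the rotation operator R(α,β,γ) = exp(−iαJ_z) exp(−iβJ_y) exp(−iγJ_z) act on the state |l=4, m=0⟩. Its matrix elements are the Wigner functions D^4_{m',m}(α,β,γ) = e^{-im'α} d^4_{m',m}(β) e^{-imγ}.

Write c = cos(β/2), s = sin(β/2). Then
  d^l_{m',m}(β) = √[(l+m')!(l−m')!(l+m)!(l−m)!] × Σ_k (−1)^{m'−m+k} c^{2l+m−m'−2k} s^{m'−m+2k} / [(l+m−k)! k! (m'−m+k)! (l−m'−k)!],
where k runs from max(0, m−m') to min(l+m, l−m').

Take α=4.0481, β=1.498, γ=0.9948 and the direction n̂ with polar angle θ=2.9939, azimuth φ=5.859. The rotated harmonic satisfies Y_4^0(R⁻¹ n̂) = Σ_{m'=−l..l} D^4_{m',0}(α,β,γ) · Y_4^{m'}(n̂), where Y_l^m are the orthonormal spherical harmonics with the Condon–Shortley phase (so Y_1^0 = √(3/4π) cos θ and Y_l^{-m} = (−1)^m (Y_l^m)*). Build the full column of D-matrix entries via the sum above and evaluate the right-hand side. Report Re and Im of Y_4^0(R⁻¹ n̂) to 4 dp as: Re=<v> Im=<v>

Need the full column D^4_{m',0} for m'=−4..4 at α=4.0481, β=1.498, γ=0.9948.
cos(β/2)=0.732370, sin(β/2)=0.680907
d^4_{-4,0}: single k=4 term ⇒ +0.517395;  D = -0.457862-0.240956i
d^4_{-3,0}: k∈[3..4] ⇒ +0.787010 -0.680290 = +0.106720;  D = +0.097354-0.043718i
d^4_{-2,0}: k∈[2..4] ⇒ +0.678704 -1.564455 +0.507117 = -0.378634;  D = +0.090818-0.367581i
d^4_{-1,0}: k∈[1..4] ⇒ +0.344126 -1.784770 +1.542753 -0.222259 = -0.120151;  D = +0.074073+0.094601i
d^4_{0,0}: k∈[0..4] ⇒ +0.082765 -1.144667 +2.226258 -0.855277 +0.046206 = +0.355285;  D = +0.355285+0.000000i
d^4_{1,0}: k∈[0..3] ⇒ -0.344126 +1.784770 -1.542753 +0.222259 = +0.120151;  D = -0.074073+0.094601i
d^4_{2,0}: k∈[0..2] ⇒ +0.678704 -1.564455 +0.507117 = -0.378634;  D = +0.090818+0.367581i
d^4_{3,0}: k∈[0..1] ⇒ -0.787010 +0.680290 = -0.106720;  D = -0.097354-0.043718i
d^4_{4,0}: single k=0 term ⇒ +0.517395;  D = -0.457862+0.240956i
Y_4^{m'}(θ=2.9939,φ=5.859) and Σ D·Y over m':
  (-0.4579-0.2410i)·(-0.0000+0.0002i)  (+0.0974-0.0437i)·(-0.0012-0.0038i)  (+0.0908-0.3676i)·(+0.0280+0.0318i)  (+0.0741+0.0946i)·(-0.2415-0.1091i)  (+0.3553+0.0000i)·(+0.7564+0.0000i)  (-0.0741+0.0946i)·(+0.2415-0.1091i)  (+0.0908+0.3676i)·(+0.0280-0.0318i)  (-0.0974-0.0437i)·(+0.0012-0.0038i)  (-0.4579+0.2410i)·(-0.0000-0.0002i)
Y_4^0(R⁻¹ n̂) = +0.281612-0.000000i

Re=0.2816 Im=0.0000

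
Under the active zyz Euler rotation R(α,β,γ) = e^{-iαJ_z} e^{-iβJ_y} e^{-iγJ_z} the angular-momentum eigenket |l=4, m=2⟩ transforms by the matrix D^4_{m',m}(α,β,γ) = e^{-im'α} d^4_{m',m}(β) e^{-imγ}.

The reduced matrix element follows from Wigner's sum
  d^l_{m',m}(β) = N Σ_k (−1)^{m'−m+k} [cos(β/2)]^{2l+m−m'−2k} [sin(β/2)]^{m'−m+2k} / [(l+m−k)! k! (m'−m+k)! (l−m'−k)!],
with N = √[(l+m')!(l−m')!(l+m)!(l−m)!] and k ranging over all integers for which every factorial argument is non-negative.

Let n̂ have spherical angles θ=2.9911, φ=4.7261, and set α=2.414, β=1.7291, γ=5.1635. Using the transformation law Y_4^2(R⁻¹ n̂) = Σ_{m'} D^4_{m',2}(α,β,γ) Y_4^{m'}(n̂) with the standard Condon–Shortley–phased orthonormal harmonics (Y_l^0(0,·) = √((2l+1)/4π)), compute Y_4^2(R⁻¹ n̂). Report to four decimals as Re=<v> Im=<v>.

Need the full column D^4_{m',2} for m'=−4..4 at α=2.414, β=1.7291, γ=5.1635.
cos(β/2)=0.648983, sin(β/2)=0.760803
d^4_{-4,2}: single k=6 term ⇒ +0.432195;  D = +0.338495-0.268725i
d^4_{-3,2}: k∈[5..6] ⇒ +0.782071 -0.358264 = +0.423807;  D = -0.423128-0.023972i
d^4_{-2,2}: k∈[4..6] ⇒ +0.891483 -0.980125 +0.112248 = +0.023605;  D = +0.016712+0.016671i
d^4_{-1,2}: k∈[3..5] ⇒ +0.716964 -1.477976 +0.406234 = -0.354778;  D = +0.020926+0.354160i
d^4_{0,2}: k∈[2..4] ⇒ +0.410265 -1.503528 +0.774857 = -0.318407;  D = +0.197370-0.249856i
d^4_{1,2}: k∈[1..3] ⇒ +0.156509 -1.075446 +0.985317 = +0.066380;  D = +0.065371-0.011533i
d^4_{2,2}: k∈[0..2] ⇒ +0.031468 -0.518948 +0.891483 = +0.404002;  D = -0.343794-0.212186i
d^4_{3,2}: k∈[0..1] ⇒ -0.138028 +0.569072 = +0.431044;  D = +0.123357+0.413016i
d^4_{4,2}: single k=0 term ⇒ +0.228835;  D = +0.096921-0.207296i
Y_4^{m'}(θ=2.9911,φ=4.7261) and Σ D·Y over m':
  (+0.3385-0.2687i)·(+0.0002-0.0000i)  (-0.4231-0.0240i)·(+0.0002+0.0042i)  (+0.0167+0.0167i)·(-0.0439+0.0012i)  (+0.0209+0.3542i)·(-0.0037-0.2694i)  (+0.1974-0.2499i)·(+0.7530+0.0000i)  (+0.0654-0.0115i)·(+0.0037-0.2694i)  (-0.3438-0.2122i)·(-0.0439-0.0012i)  (+0.1234+0.4130i)·(-0.0002+0.0042i)  (+0.0969-0.2073i)·(+0.0002+0.0000i)
Y_4^2(R⁻¹ n̂) = +0.253582-0.205168i

Re=0.2536 Im=-0.2052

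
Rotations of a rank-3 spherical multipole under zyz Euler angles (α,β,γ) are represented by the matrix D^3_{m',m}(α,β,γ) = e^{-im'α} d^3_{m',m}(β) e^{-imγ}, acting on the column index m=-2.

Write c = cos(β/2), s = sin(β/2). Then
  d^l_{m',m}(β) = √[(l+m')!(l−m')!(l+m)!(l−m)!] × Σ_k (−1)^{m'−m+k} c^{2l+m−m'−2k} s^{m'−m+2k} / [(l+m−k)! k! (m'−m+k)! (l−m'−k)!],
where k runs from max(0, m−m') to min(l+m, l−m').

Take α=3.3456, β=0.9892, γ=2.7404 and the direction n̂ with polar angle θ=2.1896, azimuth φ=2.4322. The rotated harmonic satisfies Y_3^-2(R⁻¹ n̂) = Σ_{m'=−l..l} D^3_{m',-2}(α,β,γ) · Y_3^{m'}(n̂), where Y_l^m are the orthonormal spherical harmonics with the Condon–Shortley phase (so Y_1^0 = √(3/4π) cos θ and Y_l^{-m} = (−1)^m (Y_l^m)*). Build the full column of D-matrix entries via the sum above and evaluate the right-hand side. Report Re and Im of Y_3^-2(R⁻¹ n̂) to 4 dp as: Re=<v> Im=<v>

Re=0.0809 Im=0.0562

Need the full column D^3_{m',-2} for m'=−3..3 at α=3.3456, β=0.9892, γ=2.7404.
cos(β/2)=0.880159, sin(β/2)=0.474680
d^3_{-3,-2}: single k=1 term ⇒ +0.614159;  D = -0.603065+0.116209i
d^3_{-2,-2}: k∈[0..1] ⇒ +0.464907 -0.676106 = -0.211200;  D = -0.194988+0.081149i
d^3_{-1,-2}: k∈[0..1] ⇒ -0.792876 +0.461227 = -0.331649;  D = +0.274025-0.186819i
d^3_{0,-2}: k∈[0..1] ⇒ +0.740637 -0.215419 = +0.525218;  D = +0.365023-0.377640i
d^3_{1,-2}: k∈[0..1] ⇒ -0.461227 +0.067076 = -0.394151;  D = +0.210836-0.333022i
d^3_{2,-2}: k∈[0..1] ⇒ +0.196650 -0.011439 = +0.185211;  D = +0.065314-0.173312i
d^3_{3,-2}: single k=0 term ⇒ -0.051956;  D = +0.008092-0.051322i
Y_3^{m'}(θ=2.1896,φ=2.4322) and Σ D·Y over m':
  (-0.6031+0.1162i)·(+0.1193-0.1914i)  (-0.1950+0.0811i)·(-0.0596-0.3888i)  (+0.2740-0.1868i)·(-0.1363-0.1170i)  (+0.3650-0.3776i)·(+0.2852+0.0000i)  (+0.2108-0.3330i)·(+0.1363-0.1170i)  (+0.0653-0.1733i)·(-0.0596+0.3888i)  (+0.0081-0.0513i)·(-0.1193-0.1914i)
Y_3^-2(R⁻¹ n̂) = +0.080853+0.056173i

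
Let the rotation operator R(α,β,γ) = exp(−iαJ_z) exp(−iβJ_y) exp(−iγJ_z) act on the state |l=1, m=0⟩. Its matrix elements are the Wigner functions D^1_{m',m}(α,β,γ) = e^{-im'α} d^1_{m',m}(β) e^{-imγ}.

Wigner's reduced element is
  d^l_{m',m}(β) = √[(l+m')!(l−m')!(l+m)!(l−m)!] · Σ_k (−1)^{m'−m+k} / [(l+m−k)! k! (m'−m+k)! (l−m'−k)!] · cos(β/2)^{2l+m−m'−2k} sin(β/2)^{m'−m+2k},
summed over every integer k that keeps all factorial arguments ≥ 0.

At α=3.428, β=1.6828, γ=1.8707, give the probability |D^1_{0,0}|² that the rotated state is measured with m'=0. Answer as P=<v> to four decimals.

P=0.0125

D^1_{0,0}(3.428,1.6828,1.8707) = e^{-i·0·3.428}·d^1_{0,0}(1.6828)·e^{-i·0·1.8707}. Compute d first:
With c≡cos(β/2)=0.666420 and s≡sin(β/2)=0.745577, N=[1·1·1·1]^{1/2}=1.000000
Admissible k: 0..1 (factorial args all ≥0)
  k=0: (−1)^0·1.0000/(1)·0.6664^2·0.7456^0 = +0.444115
  k=1: (−1)^1·1.0000/(1)·0.6664^0·0.7456^2 = -0.555885
d^1_{0,0}(1.6828) = +0.444115 -0.555885 = -0.111770
|D^1_{0,0}|² = |d^1_{0,0}(β)|² = (-0.111770)² = 0.012492 (the z-rotation phases have unit modulus)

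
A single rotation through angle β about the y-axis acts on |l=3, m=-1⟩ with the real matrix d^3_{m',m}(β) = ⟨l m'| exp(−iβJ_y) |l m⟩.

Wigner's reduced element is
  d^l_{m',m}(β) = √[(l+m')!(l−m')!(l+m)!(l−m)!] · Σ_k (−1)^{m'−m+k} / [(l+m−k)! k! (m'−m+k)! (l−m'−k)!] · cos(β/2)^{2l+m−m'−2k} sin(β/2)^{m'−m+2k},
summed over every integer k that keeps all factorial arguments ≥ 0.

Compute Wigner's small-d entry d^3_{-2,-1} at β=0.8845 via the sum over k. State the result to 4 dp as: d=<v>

d=0.4501

d^3_{-2,-1}(β=0.8845) via Wigner's sum:
With c≡cos(β/2)=0.903791 and s≡sin(β/2)=0.427974, N=[1·120·2·24]^{1/2}=75.894664
Admissible k: 1..2 (factorial args all ≥0)
  k=1: (−1)^0·75.8947/(24)·0.9038^5·0.4280^1 = +0.816127
  k=2: (−1)^1·75.8947/(12)·0.9038^3·0.4280^3 = -0.366005
d^3_{-2,-1}(0.8845) = +0.816127 -0.366005 = +0.450122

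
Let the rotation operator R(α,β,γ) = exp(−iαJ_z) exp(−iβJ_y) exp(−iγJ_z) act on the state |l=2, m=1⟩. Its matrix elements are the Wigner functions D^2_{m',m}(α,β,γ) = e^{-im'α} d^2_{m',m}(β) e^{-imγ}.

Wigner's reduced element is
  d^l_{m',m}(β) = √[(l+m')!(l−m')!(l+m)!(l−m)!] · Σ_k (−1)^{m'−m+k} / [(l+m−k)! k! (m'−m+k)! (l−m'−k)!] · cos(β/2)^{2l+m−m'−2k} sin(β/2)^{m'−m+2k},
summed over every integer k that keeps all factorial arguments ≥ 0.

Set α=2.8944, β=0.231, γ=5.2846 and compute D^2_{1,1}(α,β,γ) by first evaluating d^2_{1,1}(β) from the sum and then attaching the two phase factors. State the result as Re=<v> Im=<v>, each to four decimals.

D^2_{1,1}(2.8944,0.231,5.2846) = e^{-i·1·2.8944}·d^2_{1,1}(0.231)·e^{-i·1·5.2846}. Compute d first:
With c≡cos(β/2)=0.993337 and s≡sin(β/2)=0.115243, N=[6·1·6·1]^{1/2}=6.000000
The bounds max(0,m−m')=0 and min(l+m,l−m')=1 give 2 terms
  k=0: (−1)^0·6.0000/(6)·0.9933^4·0.1152^0 = +0.973614
  k=1: (−1)^1·6.0000/(2)·0.9933^2·0.1152^2 = -0.039314
d^2_{1,1}(0.231) = +0.973614 -0.039314 = +0.934300
D = (-0.969603-0.244683i)·(+0.934300)·(+0.541492+0.840706i) = -0.298347-0.885385i

Re=-0.2983 Im=-0.8854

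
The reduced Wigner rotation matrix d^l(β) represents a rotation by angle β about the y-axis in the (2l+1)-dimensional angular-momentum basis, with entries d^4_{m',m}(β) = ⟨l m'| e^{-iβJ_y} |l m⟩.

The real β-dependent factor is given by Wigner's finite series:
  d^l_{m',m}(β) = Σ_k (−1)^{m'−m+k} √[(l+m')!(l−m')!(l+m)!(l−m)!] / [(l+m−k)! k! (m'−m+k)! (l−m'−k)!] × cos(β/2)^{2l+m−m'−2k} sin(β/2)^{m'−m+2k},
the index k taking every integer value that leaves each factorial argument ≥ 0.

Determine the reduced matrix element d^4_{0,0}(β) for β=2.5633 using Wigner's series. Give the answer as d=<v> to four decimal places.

d^4_{0,0}(β=2.5633) via Wigner's sum:
With c≡cos(β/2)=0.285134 and s≡sin(β/2)=0.958488, N=[24·24·24·24]^{1/2}=576.000000
k∈{0,1,2,3,4} keeps every argument non-negative
  k=0: (−1)^0·576.0000/(576)·0.2851^8·0.9585^0 = +0.000044
  k=1: (−1)^1·576.0000/(36)·0.2851^6·0.9585^2 = -0.007899
  k=2: (−1)^2·576.0000/(16)·0.2851^4·0.9585^4 = +0.200838
  k=3: (−1)^3·576.0000/(36)·0.2851^2·0.9585^6 = -1.008643
  k=4: (−1)^4·576.0000/(576)·0.2851^0·0.9585^8 = +0.712348
d^4_{0,0}(2.5633) = +0.000044 -0.007899 +0.200838 -1.008643 +0.712348 = -0.103313

d=-0.1033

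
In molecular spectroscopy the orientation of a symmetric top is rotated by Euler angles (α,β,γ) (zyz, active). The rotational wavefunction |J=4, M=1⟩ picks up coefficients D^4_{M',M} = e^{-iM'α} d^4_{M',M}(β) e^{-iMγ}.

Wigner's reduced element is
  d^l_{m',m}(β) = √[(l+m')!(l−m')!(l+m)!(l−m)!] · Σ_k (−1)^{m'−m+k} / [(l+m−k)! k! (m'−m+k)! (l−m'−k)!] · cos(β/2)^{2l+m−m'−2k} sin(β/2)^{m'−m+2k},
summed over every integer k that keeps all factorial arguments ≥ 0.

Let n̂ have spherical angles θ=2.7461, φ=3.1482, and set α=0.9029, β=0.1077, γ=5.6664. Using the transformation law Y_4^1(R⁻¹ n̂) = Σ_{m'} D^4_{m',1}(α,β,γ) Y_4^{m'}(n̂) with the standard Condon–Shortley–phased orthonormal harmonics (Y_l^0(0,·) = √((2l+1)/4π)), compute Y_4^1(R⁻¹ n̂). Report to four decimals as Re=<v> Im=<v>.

Need the full column D^4_{m',1} for m'=−4..4 at α=0.9029, β=0.1077, γ=5.6664.
cos(β/2)=0.998550, sin(β/2)=0.053824
d^4_{-4,1}: single k=5 term ⇒ +0.000003;  D = -0.000002-0.000003i
d^4_{-3,1}: k∈[4..5] ⇒ +0.000110 -0.000000 = +0.000110;  D = -0.000108-0.000020i
d^4_{-2,1}: k∈[3..5] ⇒ +0.002189 -0.000010 +0.000000 = +0.002180;  D = -0.001640+0.001436i
d^4_{-1,1}: k∈[2..5] ⇒ +0.028719 -0.000250 +0.000000 -0.000000 = +0.028469;  D = +0.001454+0.028432i
d^4_{0,1}: k∈[1..4] ⇒ +0.238276 -0.004154 +0.000012 -0.000000 = +0.234135;  D = +0.190993+0.135427i
d^4_{1,1}: k∈[0..3] ⇒ +0.988462 -0.043079 +0.000250 -0.000000 = +0.945634;  D = +0.907191-0.266883i
d^4_{2,1}: k∈[0..2] ⇒ -0.226049 +0.003284 -0.000006 = -0.222771;  D = -0.082999+0.206732i
d^4_{3,1}: k∈[0..1] ⇒ +0.022795 -0.000110 = +0.022685;  D = -0.011294-0.019674i
d^4_{4,1}: single k=0 term ⇒ -0.001158;  D = +0.001146+0.000169i
Y_4^{m'}(θ=2.7461,φ=3.1482) and Σ D·Y over m':
  (-0.0000-0.0000i)·(+0.0097-0.0003i)  (-0.0001-0.0000i)·(+0.0660-0.0013i)  (-0.0016+0.0014i)·(+0.2463-0.0033i)  (+0.0015+0.0284i)·(+0.4980-0.0033i)  (+0.1910+0.1354i)·(+0.2998+0.0000i)  (+0.9072-0.2669i)·(-0.4980-0.0033i)  (-0.0830+0.2067i)·(+0.2463+0.0033i)  (-0.0113-0.0197i)·(-0.0660-0.0013i)  (+0.0011+0.0002i)·(+0.0097+0.0003i)
Y_4^1(R⁻¹ n̂) = -0.415385+0.237003i

Re=-0.4154 Im=0.2370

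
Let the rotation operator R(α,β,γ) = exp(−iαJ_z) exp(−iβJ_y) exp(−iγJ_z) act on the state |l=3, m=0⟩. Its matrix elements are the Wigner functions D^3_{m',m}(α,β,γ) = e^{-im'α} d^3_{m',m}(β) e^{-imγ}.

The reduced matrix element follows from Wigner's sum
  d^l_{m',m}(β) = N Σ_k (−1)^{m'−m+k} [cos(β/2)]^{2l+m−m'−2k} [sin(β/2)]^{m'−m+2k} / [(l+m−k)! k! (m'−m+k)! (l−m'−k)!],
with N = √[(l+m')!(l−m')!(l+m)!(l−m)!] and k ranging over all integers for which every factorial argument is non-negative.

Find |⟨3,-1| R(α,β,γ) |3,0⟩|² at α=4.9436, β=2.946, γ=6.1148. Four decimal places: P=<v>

P=0.1029

First d^3_{-1,0}(β=2.946), then the phase factors e^{-i(-1)α} and e^{-i(0)γ}:
c=cos(2.946/2)=0.097641, s=sin(2.946/2)=0.995222; N=√[2·24·6·6]=41.569219
k∈{1,2,3} keeps every argument non-negative
  k=1: (−1)^0·41.5692/(12)·0.0976^5·0.9952^1 = +0.000031
  k=2: (−1)^1·41.5692/(4)·0.0976^3·0.9952^3 = -0.009536
  k=3: (−1)^2·41.5692/(12)·0.0976^1·0.9952^5 = +0.330233
d^3_{-1,0}(2.946) = +0.000031 -0.009536 +0.330233 = +0.320727
|D^3_{-1,0}|² = |d^3_{-1,0}(β)|² = (+0.320727)² = 0.102866 (the z-rotation phases have unit modulus)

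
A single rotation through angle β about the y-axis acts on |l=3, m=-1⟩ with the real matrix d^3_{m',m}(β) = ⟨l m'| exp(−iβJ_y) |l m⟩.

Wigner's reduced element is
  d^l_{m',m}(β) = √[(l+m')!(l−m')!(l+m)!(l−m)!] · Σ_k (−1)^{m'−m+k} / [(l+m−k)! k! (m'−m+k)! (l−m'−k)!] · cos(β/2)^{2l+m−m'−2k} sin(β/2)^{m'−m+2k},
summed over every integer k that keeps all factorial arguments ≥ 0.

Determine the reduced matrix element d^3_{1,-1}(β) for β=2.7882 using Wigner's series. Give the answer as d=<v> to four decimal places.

d^3_{1,-1}(β=2.7882) via Wigner's sum:
c=cos(2.7882/2)=0.175778, s=sin(2.7882/2)=0.984430; N=√[24·2·2·24]=48.000000
k: max(0,(-1)−(1))=0 … min(3+(-1),3−(1))=2
  k=0: (−1)^2·48.0000/(8)·0.1758^4·0.9844^2 = +0.005551
  k=1: (−1)^3·48.0000/(6)·0.1758^2·0.9844^4 = -0.232145
  k=2: (−1)^4·48.0000/(48)·0.1758^0·0.9844^6 = +0.910141
d^3_{1,-1}(2.7882) = +0.005551 -0.232145 +0.910141 = +0.683547

d=0.6835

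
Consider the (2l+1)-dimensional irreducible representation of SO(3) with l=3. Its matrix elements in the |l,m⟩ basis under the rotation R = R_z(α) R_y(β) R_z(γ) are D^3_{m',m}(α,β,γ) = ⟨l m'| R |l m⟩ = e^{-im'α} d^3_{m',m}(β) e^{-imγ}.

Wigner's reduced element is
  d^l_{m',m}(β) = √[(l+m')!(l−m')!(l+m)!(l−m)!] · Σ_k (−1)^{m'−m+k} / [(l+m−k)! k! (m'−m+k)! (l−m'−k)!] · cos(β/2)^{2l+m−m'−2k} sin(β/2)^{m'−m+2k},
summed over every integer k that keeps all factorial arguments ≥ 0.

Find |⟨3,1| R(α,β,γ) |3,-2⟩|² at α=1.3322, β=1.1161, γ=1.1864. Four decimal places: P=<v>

D^3_{1,-2}(1.3322,1.1161,1.1864) = e^{-i·1·1.3322}·d^3_{1,-2}(1.1161)·e^{-i·-2·1.1864}. Compute d first:
With c≡cos(β/2)=0.848289 and s≡sin(β/2)=0.529533, N=[24·2·1·120]^{1/2}=75.894664
k∈{0,1} keeps every argument non-negative
  k=0: (−1)^3·75.8947/(12)·0.8483^3·0.5295^3 = -0.573246
  k=1: (−1)^4·75.8947/(24)·0.8483^1·0.5295^5 = +0.111689
d^3_{1,-2}(1.1161) = -0.573246 +0.111689 = -0.461557
|D^3_{1,-2}|² = |d^3_{1,-2}(β)|² = (-0.461557)² = 0.213035 (the z-rotation phases have unit modulus)

P=0.2130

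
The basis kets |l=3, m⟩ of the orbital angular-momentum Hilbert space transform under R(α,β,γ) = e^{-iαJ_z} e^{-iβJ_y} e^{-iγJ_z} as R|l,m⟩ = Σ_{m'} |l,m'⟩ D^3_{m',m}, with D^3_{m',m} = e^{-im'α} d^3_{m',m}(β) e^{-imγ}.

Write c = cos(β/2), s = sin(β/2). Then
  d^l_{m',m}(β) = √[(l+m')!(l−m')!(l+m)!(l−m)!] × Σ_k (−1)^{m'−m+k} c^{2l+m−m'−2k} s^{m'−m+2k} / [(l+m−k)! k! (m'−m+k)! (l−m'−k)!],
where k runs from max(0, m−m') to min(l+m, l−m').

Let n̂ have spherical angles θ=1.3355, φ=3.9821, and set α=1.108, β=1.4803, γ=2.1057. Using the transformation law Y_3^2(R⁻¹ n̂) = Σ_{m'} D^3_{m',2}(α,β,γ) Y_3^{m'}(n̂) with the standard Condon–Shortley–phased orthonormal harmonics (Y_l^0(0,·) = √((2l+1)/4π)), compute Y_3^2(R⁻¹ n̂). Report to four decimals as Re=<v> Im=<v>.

Need the full column D^3_{m',2} for m'=−3..3 at α=1.108, β=1.4803, γ=2.1057.
cos(β/2)=0.738367, sin(β/2)=0.674399
d^3_{-3,2}: single k=5 term ⇒ +0.252308;  D = +0.159315-0.195648i
d^3_{-2,2}: k∈[4..5] ⇒ +0.563874 -0.094081 = +0.469793;  D = -0.193536-0.428076i
d^3_{-1,2}: k∈[3..4] ⇒ +0.780904 -0.325729 = +0.455175;  D = -0.454843-0.017380i
d^3_{0,2}: k∈[2..3] ⇒ +0.740430 -0.617693 = +0.122737;  D = -0.058950+0.107654i
d^3_{1,2}: k∈[1..2] ⇒ +0.468036 -0.780904 = -0.312868;  D = -0.178465-0.256976i
d^3_{2,2}: k∈[0..1] ⇒ +0.162045 -0.675917 = -0.513872;  D = -0.508538+0.073851i
d^3_{3,2}: single k=0 term ⇒ -0.362539;  D = -0.113554+0.344296i
Y_3^{m'}(θ=1.3355,φ=3.9821) and Σ D·Y over m':
  (+0.1593-0.1956i)·(+0.3122+0.2230i)  (-0.1935-0.4281i)·(-0.0248-0.2239i)  (-0.4548-0.0174i)·(+0.1527-0.1705i)  (-0.0589+0.1077i)·(-0.2374+0.0000i)  (-0.1785-0.2570i)·(-0.1527-0.1705i)  (-0.5085+0.0739i)·(-0.0248+0.2239i)  (-0.1136+0.3443i)·(-0.3122+0.2230i)
Y_3^2(R⁻¹ n̂) = -0.117924-0.101148i

Re=-0.1179 Im=-0.1011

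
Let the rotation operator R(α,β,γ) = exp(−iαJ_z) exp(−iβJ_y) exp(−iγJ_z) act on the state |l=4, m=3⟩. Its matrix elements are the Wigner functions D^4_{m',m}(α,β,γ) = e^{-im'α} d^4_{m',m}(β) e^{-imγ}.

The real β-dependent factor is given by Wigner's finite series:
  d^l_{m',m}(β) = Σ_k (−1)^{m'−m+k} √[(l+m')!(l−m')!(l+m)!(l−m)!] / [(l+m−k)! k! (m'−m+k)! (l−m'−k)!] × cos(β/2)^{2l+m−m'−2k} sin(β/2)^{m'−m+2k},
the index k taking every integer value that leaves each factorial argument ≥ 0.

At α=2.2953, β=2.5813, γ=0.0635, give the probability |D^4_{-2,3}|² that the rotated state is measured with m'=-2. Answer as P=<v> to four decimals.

P=0.3466

First d^4_{-2,3}(β=2.5813), then the phase factors e^{-i(-2)α} and e^{-i(3)γ}:
With c≡cos(β/2)=0.276496 and s≡sin(β/2)=0.961015, N=[2·720·5040·1]^{1/2}=2693.993318
The bounds max(0,m−m')=5 and min(l+m,l−m')=6 give 2 terms
  k=5: (−1)^0·2693.9933/(240)·0.2765^3·0.9610^5 = +0.194493
  k=6: (−1)^1·2693.9933/(720)·0.2765^1·0.9610^7 = -0.783185
d^4_{-2,3}(2.5813) = +0.194493 -0.783185 = -0.588692
|D^4_{-2,3}|² = |d^4_{-2,3}(β)|² = (-0.588692)² = 0.346558 (the z-rotation phases have unit modulus)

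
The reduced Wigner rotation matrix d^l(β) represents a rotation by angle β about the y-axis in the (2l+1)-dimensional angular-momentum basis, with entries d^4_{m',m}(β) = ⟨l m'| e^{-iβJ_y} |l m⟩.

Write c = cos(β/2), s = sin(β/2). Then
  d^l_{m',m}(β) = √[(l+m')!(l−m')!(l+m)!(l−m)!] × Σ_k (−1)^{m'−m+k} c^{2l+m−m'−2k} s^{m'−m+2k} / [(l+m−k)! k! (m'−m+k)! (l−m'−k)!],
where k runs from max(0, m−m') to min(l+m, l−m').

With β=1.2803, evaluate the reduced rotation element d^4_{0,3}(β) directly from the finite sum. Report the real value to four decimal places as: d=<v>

d^4_{0,3}(β=1.2803) via Wigner's sum:
With c≡cos(β/2)=0.802006 and s≡sin(β/2)=0.597316, N=[24·24·5040·1]^{1/2}=1703.830978
k∈{3,4} keeps every argument non-negative
  k=3: (−1)^0·1703.8310/(144)·0.8020^5·0.5973^3 = +0.836690
  k=4: (−1)^1·1703.8310/(144)·0.8020^3·0.5973^5 = -0.464106
d^4_{0,3}(1.2803) = +0.836690 -0.464106 = +0.372584

d=0.3726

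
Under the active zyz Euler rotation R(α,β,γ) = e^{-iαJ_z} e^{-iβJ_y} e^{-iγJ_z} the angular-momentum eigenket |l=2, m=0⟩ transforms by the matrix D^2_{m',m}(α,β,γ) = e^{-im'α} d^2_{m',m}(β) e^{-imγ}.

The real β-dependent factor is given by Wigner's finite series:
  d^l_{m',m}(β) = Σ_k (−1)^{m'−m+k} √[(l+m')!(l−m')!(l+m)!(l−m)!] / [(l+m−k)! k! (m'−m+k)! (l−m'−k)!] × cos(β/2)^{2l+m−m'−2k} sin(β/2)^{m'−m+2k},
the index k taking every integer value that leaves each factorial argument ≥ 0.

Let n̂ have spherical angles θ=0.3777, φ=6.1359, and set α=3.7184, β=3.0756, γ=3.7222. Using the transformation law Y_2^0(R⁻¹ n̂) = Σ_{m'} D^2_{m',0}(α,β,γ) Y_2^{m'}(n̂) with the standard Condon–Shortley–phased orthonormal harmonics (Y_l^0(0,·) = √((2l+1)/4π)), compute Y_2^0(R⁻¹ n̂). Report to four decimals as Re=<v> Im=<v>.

Need the full column D^2_{m',0} for m'=−2..2 at α=3.7184, β=3.0756, γ=3.7222.
cos(β/2)=0.032990, sin(β/2)=0.999456
d^2_{-2,0}: single k=2 term ⇒ +0.002663;  D = +0.001079+0.002435i
d^2_{-1,0}: k∈[1..2] ⇒ +0.000088 -0.080678 = -0.080590;  D = +0.067551+0.043950i
d^2_{0,0}: k∈[0..2] ⇒ +0.000001 -0.004349 +0.997824 = +0.993477;  D = +0.993477+0.000000i
d^2_{1,0}: k∈[0..1] ⇒ -0.000088 +0.080678 = +0.080590;  D = -0.067551+0.043950i
d^2_{2,0}: single k=0 term ⇒ +0.002663;  D = +0.001079-0.002435i
Y_2^{m'}(θ=0.3777,φ=6.1359) and Σ D·Y over m':
  (+0.0011+0.0024i)·(+0.0503+0.0153i)  (+0.0676+0.0439i)·(+0.2620+0.0389i)  (+0.9935+0.0000i)·(+0.5021+0.0000i)  (-0.0676+0.0439i)·(-0.2620+0.0389i)  (+0.0011-0.0024i)·(+0.0503-0.0153i)
Y_2^0(R⁻¹ n̂) = +0.530836-0.000000i

Re=0.5308 Im=0.0000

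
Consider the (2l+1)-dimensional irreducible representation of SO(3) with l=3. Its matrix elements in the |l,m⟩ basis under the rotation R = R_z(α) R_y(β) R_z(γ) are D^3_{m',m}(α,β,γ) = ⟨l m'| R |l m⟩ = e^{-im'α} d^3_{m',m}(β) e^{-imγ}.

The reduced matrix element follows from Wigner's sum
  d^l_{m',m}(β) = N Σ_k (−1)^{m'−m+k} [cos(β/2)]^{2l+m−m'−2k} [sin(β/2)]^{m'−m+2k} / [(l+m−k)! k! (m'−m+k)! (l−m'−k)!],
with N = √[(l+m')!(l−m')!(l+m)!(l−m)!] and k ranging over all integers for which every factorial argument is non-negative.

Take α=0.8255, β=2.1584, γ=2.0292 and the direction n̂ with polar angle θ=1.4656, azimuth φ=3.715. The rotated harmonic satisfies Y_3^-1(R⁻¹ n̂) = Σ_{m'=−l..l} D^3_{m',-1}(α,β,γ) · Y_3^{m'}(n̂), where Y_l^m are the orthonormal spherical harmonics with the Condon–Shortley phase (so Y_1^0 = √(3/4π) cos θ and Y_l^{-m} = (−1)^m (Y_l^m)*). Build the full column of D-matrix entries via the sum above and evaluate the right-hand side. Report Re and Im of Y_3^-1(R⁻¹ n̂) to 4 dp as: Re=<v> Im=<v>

Need the full column D^3_{m',-1} for m'=−3..3 at α=0.8255, β=2.1584, γ=2.0292.
cos(β/2)=0.472034, sin(β/2)=0.881580
d^3_{-3,-1}: single k=2 term ⇒ +0.149438;  D = -0.030668-0.146258i
d^3_{-2,-1}: k∈[1..2] ⇒ +0.065332 -0.455759 = -0.390427;  D = +0.335152+0.200266i
d^3_{-1,-1}: k∈[0..2] ⇒ +0.011062 -0.308678 +0.807505 = +0.509889;  D = -0.489048+0.144285i
d^3_{0,-1}: k∈[0..2] ⇒ -0.071568 +0.748888 -0.870710 = -0.193390;  D = +0.085578-0.173424i
d^3_{1,-1}: k∈[0..2] ⇒ +0.231509 -1.076673 +0.469431 = -0.375734;  D = -0.134853-0.350700i
d^3_{2,-1}: k∈[0..1] ⇒ -0.455759 +0.794846 = +0.339087;  D = +0.315124+0.125207i
d^3_{3,-1}: single k=0 term ⇒ +0.521242;  D = +0.469962-0.225454i
Y_3^{m'}(θ=1.4656,φ=3.715) and Σ D·Y over m':
  (-0.0307-0.1463i)·(+0.0611+0.4058i)  (+0.3352+0.2003i)·(+0.0437-0.0967i)  (-0.4890+0.1443i)·(+0.2551-0.1647i)  (+0.0856-0.1734i)·(-0.1154+0.0000i)  (-0.1349-0.3507i)·(-0.2551-0.1647i)  (+0.3151+0.1252i)·(+0.0437+0.0967i)  (+0.4700-0.2255i)·(-0.0611+0.4058i)
Y_3^-1(R⁻¹ n̂) = +0.021661+0.444432i

Re=0.0217 Im=0.4444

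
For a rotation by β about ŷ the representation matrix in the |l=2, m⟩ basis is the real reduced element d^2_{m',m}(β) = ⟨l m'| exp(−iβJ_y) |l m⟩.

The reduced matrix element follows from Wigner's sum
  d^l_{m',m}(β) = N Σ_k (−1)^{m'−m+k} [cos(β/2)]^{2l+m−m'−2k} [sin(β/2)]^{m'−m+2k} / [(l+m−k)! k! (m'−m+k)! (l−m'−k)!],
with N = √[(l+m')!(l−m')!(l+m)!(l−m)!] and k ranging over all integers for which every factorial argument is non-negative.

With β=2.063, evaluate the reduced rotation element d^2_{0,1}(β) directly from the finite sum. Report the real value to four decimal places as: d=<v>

d=-0.5101

d^2_{0,1}(β=2.063) via Wigner's sum:
With c≡cos(β/2)=0.513532 and s≡sin(β/2)=0.858070, N=[2·2·6·1]^{1/2}=4.898979
k∈{1,2} keeps every argument non-negative
  k=1: (−1)^0·4.8990/(2)·0.5135^3·0.8581^1 = +0.284644
  k=2: (−1)^1·4.8990/(2)·0.5135^1·0.8581^3 = -0.794716
d^2_{0,1}(2.063) = +0.284644 -0.794716 = -0.510072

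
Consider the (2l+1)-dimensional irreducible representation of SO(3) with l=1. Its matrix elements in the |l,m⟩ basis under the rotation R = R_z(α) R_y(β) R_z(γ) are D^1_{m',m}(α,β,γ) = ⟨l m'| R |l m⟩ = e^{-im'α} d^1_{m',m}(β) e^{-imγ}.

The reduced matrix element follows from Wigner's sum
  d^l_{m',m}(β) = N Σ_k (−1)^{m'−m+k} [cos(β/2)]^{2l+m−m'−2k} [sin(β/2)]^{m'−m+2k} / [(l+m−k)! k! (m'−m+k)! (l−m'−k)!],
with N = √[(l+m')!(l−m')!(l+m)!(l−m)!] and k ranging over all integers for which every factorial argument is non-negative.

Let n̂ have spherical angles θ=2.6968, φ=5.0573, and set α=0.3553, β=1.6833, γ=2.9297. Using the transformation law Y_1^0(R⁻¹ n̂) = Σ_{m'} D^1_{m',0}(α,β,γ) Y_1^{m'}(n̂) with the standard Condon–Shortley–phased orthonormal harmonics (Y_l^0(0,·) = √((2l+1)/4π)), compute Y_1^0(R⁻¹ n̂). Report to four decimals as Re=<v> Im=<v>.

Need the full column D^1_{m',0} for m'=−1..1 at α=0.3553, β=1.6833, γ=2.9297.
cos(β/2)=0.666233, sin(β/2)=0.745743
d^1_{-1,0}: single k=1 term ⇒ +0.702637;  D = +0.658751+0.244427i
d^1_{0,0}: k∈[0..1] ⇒ +0.443867 -0.556133 = -0.112266;  D = -0.112266+0.000000i
d^1_{1,0}: single k=0 term ⇒ -0.702637;  D = -0.658751+0.244427i
Y_1^{m'}(θ=2.6968,φ=5.0573) and Σ D·Y over m':
  (+0.6588+0.2444i)·(+0.0503+0.1399i)  (-0.1123+0.0000i)·(-0.4411+0.0000i)  (-0.6588+0.2444i)·(-0.0503+0.1399i)
Y_1^0(R⁻¹ n̂) = +0.047346+0.000000i

Re=0.0473 Im=0.0000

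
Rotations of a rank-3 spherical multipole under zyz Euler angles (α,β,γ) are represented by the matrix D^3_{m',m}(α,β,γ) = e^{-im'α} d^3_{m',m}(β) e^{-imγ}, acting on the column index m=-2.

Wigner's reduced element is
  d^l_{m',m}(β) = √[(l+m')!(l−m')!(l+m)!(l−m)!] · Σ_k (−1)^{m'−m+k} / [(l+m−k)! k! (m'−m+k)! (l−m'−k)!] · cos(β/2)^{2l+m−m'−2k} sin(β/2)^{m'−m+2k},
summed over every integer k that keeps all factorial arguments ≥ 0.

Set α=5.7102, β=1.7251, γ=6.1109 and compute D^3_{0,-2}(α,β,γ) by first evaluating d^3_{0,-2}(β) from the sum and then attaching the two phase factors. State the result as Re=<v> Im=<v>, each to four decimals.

D^3_{0,-2}(5.7102,1.7251,6.1109) = e^{-i·0·5.7102}·d^3_{0,-2}(1.7251)·e^{-i·-2·6.1109}. Compute d first:
With c≡cos(β/2)=0.650503 and s≡sin(β/2)=0.759504, N=[6·6·1·120]^{1/2}=65.726707
The bounds max(0,m−m')=0 and min(l+m,l−m')=1 give 2 terms
  k=0: (−1)^2·65.7267/(12)·0.6505^4·0.7595^2 = +0.565741
  k=1: (−1)^3·65.7267/(12)·0.6505^2·0.7595^4 = -0.771221
d^3_{0,-2}(1.7251) = +0.565741 -0.771221 = -0.205480
Attach z-rotation phases: D = e^{-i(0)(5.7102)}·(-0.205480)·e^{-i(-2)(6.1109)} = -0.193402+0.069410i

Re=-0.1934 Im=0.0694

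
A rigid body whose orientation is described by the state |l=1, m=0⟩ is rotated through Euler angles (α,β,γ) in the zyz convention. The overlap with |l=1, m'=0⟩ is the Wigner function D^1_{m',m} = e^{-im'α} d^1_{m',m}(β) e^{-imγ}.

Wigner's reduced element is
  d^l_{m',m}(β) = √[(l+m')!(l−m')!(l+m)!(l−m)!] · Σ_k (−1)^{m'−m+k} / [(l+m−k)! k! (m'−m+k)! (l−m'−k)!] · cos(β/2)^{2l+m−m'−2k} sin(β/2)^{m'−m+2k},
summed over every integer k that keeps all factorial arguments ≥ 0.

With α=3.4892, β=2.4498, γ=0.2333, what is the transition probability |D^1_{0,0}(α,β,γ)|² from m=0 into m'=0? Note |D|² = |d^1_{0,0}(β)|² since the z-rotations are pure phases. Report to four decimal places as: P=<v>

P=0.5931

D^1_{0,0}(3.4892,2.4498,0.2333) = e^{-i·0·3.4892}·d^1_{0,0}(2.4498)·e^{-i·0·0.2333}. Compute d first:
With c≡cos(β/2)=0.339040 and s≡sin(β/2)=0.940772, N=[1·1·1·1]^{1/2}=1.000000
k: max(0,(0)−(0))=0 … min(1+(0),1−(0))=1
  k=0: (−1)^0·1.0000/(1)·0.3390^2·0.9408^0 = +0.114948
  k=1: (−1)^1·1.0000/(1)·0.3390^0·0.9408^2 = -0.885052
d^1_{0,0}(2.4498) = +0.114948 -0.885052 = -0.770104
|D^1_{0,0}|² = |d^1_{0,0}(β)|² = (-0.770104)² = 0.593060 (the z-rotation phases have unit modulus)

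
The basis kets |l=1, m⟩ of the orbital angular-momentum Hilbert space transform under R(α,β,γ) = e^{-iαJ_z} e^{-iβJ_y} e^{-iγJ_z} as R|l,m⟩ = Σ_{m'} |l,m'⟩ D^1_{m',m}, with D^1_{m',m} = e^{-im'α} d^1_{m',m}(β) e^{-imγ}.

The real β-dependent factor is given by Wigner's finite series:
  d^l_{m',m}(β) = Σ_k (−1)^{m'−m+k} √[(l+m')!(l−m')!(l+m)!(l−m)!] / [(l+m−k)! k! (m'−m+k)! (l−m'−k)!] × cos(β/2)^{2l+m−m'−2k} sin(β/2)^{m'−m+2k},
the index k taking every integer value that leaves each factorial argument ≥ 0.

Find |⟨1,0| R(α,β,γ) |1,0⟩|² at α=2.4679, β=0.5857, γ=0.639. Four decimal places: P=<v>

P=0.6944

Split into d^1_{0,0}(β=0.5857) × two z-phases.
With c≡cos(β/2)=0.957425 and s≡sin(β/2)=0.288682, N=[1·1·1·1]^{1/2}=1.000000
k∈{0,1} keeps every argument non-negative
  k=0: (−1)^0·1.0000/(1)·0.9574^2·0.2887^0 = +0.916663
  k=1: (−1)^1·1.0000/(1)·0.9574^0·0.2887^2 = -0.083337
d^1_{0,0}(0.5857) = +0.916663 -0.083337 = +0.833325
|D^1_{0,0}|² = |d^1_{0,0}(β)|² = (+0.833325)² = 0.694431 (the z-rotation phases have unit modulus)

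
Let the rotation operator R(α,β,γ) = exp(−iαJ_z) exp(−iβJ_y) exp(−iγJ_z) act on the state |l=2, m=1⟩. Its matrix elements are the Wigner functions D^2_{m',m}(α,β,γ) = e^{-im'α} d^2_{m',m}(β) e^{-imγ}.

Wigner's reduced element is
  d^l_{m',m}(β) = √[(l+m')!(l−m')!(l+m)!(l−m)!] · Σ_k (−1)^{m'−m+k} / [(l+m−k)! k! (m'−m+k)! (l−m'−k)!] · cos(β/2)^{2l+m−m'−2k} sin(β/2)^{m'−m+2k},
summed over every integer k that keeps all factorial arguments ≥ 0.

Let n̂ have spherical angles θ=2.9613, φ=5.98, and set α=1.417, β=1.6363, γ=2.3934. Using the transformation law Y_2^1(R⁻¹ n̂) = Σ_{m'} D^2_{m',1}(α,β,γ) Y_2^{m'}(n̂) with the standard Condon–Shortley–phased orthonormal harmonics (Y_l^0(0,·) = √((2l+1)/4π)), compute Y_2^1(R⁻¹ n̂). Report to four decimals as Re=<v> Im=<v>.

Need the full column D^2_{m',1} for m'=−2..2 at α=1.417, β=1.6363, γ=2.3934.
cos(β/2)=0.683573, sin(β/2)=0.729882
d^2_{-2,1}: single k=3 term ⇒ +0.531586;  D = +0.480817+0.226712i
d^2_{-1,1}: k∈[2..3] ⇒ +0.746787 -0.283800 = +0.462987;  D = +0.259277-0.383579i
d^2_{0,1}: k∈[1..2] ⇒ +0.571061 -0.651057 = -0.079996;  D = +0.058631+0.054422i
d^2_{1,1}: k∈[0..1] ⇒ +0.218343 -0.746787 = -0.528444;  D = +0.414597-0.327662i
d^2_{2,1}: single k=0 term ⇒ -0.466269;  D = -0.229658-0.405788i
Y_2^{m'}(θ=2.9613,φ=5.98) and Σ D·Y over m':
  (+0.4808+0.2267i)·(+0.0102+0.0071i)  (+0.2593-0.3836i)·(-0.1301-0.0407i)  (+0.0586+0.0544i)·(+0.6004+0.0000i)  (+0.4146-0.3277i)·(+0.1301-0.0407i)  (-0.2297-0.4058i)·(+0.0102-0.0071i)
Y_2^1(R⁻¹ n̂) = +0.024548+0.015728i

Re=0.0245 Im=0.0157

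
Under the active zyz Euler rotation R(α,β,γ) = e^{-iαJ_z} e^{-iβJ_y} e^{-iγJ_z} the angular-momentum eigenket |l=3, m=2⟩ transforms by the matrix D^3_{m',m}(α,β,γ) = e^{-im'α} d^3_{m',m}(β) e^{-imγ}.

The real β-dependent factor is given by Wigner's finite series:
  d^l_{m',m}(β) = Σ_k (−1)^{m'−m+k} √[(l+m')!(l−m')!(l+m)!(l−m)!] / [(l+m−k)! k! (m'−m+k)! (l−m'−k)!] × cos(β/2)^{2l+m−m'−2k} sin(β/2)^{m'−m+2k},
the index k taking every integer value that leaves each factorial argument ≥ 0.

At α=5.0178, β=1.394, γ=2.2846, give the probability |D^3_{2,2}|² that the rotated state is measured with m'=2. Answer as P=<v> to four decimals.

Split into d^3_{2,2}(β=1.394) × two z-phases.
c=cos(1.394/2)=0.766771, s=sin(1.394/2)=0.641920; N=√[120·1·120·1]=120.000000
k∈{0,1} keeps every argument non-negative
  k=0: (−1)^0·120.0000/(120)·0.7668^6·0.6419^0 = +0.203234
  k=1: (−1)^1·120.0000/(24)·0.7668^4·0.6419^2 = -0.712190
d^3_{2,2}(1.394) = +0.203234 -0.712190 = -0.508956
|D^3_{2,2}|² = |d^3_{2,2}(β)|² = (-0.508956)² = 0.259037 (the z-rotation phases have unit modulus)

P=0.2590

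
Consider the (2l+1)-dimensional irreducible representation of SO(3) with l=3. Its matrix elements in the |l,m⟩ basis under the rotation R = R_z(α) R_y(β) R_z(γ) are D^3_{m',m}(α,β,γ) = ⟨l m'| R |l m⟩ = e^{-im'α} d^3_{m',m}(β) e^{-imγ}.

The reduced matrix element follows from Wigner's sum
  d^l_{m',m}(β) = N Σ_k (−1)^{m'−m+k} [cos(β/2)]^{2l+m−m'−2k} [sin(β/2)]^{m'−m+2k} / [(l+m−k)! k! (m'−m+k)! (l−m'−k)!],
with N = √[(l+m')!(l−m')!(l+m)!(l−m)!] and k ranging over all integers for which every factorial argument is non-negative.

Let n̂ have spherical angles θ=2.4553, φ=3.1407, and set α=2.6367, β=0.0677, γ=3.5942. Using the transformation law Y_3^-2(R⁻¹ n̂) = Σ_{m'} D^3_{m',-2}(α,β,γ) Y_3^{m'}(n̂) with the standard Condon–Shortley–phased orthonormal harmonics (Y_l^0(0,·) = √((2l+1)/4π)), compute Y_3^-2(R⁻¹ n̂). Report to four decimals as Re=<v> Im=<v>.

Need the full column D^3_{m',-2} for m'=−3..3 at α=2.6367, β=0.0677, γ=3.5942.
cos(β/2)=0.999427, sin(β/2)=0.033844
d^3_{-3,-2}: single k=1 term ⇒ +0.082662;  D = -0.067779+0.047318i
d^3_{-2,-2}: k∈[0..1] ⇒ +0.996568 -0.005714 = +0.990854;  D = +0.985441-0.103425i
d^3_{-1,-2}: k∈[0..1] ⇒ -0.106716 +0.000245 = -0.106472;  D = +0.098054+0.041494i
d^3_{0,-2}: k∈[0..1] ⇒ +0.006259 -0.000007 = +0.006252;  D = +0.003861+0.004918i
d^3_{1,-2}: k∈[0..1] ⇒ -0.000245 +0.000000 = -0.000245;  D = +0.000039+0.000241i
d^3_{2,-2}: k∈[0..1] ⇒ +0.000007 -0.000000 = +0.000007;  D = -0.000002+0.000006i
d^3_{3,-2}: single k=0 term ⇒ -0.000000;  D = -0.000000+0.000000i
Y_3^{m'}(θ=2.4553,φ=3.1407) and Σ D·Y over m':
  (-0.0678+0.0473i)·(-0.1062-0.0003i)  (+0.9854-0.1034i)·(-0.3175-0.0006i)  (+0.0981+0.0415i)·(-0.4080-0.0004i)  (+0.0039+0.0049i)·(+0.0022+0.0000i)  (+0.0000+0.0002i)·(+0.4080-0.0004i)  (-0.0000+0.0000i)·(-0.3175+0.0006i)  (-0.0000+0.0000i)·(+0.1062-0.0003i)
Y_3^-2(R⁻¹ n̂) = -0.345656+0.010413i

Re=-0.3457 Im=0.0104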